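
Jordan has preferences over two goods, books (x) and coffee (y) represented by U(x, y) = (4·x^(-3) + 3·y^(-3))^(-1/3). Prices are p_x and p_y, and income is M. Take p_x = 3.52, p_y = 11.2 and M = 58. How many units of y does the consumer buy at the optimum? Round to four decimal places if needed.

y* = 3.5688

MU_x ∝ 4·x^(-4), MU_y ∝ 3·y^(-4), so MRS = (4/3)·(y/x)^(4) = p_x/p_y.
Solve for the ratio: y/x = [(3/4)·p_x/p_y]^(0.25).
Substitute y = (y/x)·x into the budget: x* = M/(p_x + p_y·(y/x)).
Numerically y/x = 0.696781, so x* = 58/(3.52 + 11.2·0.696781) = 5.1219 and y* = 0.696781·5.1219 = 3.5688.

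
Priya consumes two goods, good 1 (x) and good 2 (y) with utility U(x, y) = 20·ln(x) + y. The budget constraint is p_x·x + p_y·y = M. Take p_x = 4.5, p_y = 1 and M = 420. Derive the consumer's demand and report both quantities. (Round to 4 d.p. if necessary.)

x* = 4.4444, y* = 400

Set MRS = p_x/p_y: (20/x)/1 = p_x/p_y.
So x*(p_x,p_y) = 20·p_y/p_x, independent of income; and y* = (M − 20·p_y)/p_y.
At the given prices: x* = 20·1/4.5 = 4.4444, and y* = 400.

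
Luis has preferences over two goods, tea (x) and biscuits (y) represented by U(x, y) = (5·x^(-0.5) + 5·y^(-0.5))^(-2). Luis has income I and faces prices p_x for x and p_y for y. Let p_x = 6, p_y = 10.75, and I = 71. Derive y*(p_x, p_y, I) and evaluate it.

MU_x ∝ 5·x^(-1.5), MU_y ∝ 5·y^(-1.5), so MRS = (y/x)^(1.5) = p_x/p_y.
Solve for the ratio: y/x = [p_x/p_y]^(2/3).
With the ratio pinned down, the budget gives x* = I/(p_x + p_y·(y/x)) and y* = (y/x)·x*.
Numerically y/x = 0.677894, so x* = 71/(6 + 10.75·0.677894) = 5.3434 and y* = 0.677894·5.3434 = 3.6223.

y* = 3.6223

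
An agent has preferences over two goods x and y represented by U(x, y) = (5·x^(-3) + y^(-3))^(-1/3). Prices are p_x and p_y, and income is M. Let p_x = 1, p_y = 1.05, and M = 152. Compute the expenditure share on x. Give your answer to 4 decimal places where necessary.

share on x = 0.5904

MRS = MU_x/MU_y = 5·(y/x)^(4). Set equal to p_x/p_y.
Solve for the ratio: y/x = [(1/5)·p_x/p_y]^(0.25).
With the ratio pinned down, the budget gives x* = M/(p_x + p_y·(y/x)) and y* = (y/x)·x*.
Numerically y/x = 0.660633, so x* = 152/(1 + 1.05·0.660633) = 89.7462 and y* = 0.660633·89.7462 = 59.2893.
Expenditure on x: 1·89.7462 = 89.7462; share = 0.5904.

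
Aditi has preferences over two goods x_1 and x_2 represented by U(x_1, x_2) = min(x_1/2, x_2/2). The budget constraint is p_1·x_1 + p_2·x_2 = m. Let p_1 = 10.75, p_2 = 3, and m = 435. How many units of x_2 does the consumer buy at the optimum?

Leontief preferences: the optimum is at the kink where x_1/2 = x_2/2, i.e. x_2 = x_1.
Budget: p_1·x_1 + p_2·x_1 = m, so (2·p_1 + 2·p_2)·x_1 = 2·m.
Demand: x_1*(p_1,p_2,m) = 2·m/(2·p_1 + 2·p_2), x_2* = 2·m/(2·p_1 + 2·p_2).
Here 2·10.75 + 2·3 = 27.5, giving x_2* = 31.6364.

x_2* = 31.6364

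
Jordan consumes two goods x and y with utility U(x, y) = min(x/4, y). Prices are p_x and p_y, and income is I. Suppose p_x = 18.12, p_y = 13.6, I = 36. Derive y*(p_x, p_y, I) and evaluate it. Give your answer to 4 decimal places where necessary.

y* = 0.4182

Leontief preferences: the optimum is at the kink where x/4 = y/1, i.e. y = (1/4)·x.
Budget: p_x·x + p_y·(1/4)·x = I, so (4·p_x + p_y)·x = 4·I.
Demand: x*(p_x,p_y,I) = 4·I/(4·p_x + p_y), y* = I/(4·p_x + p_y).
Here 4·18.12 + 13.6 = 86.08, giving y* = 0.4182.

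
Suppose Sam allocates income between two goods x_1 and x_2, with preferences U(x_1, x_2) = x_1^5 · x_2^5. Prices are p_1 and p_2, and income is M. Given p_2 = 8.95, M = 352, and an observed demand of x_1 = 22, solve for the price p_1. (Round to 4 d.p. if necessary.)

p_1 = 8

The MRS is x_2/x_1. Set MRS = p_1/p_2.
Rearranging, p_2·x_2 = p_1·x_1. Substituting into the budget gives p_1·x_1·(1 + 1) = M.
Demand: x_1*(p_1,p_2,M) = 0.5·M/p_1 and x_2* = 0.5·M/p_2.
Set x_1* = 22 in the demand function and solve for p_1: p_1 = 8.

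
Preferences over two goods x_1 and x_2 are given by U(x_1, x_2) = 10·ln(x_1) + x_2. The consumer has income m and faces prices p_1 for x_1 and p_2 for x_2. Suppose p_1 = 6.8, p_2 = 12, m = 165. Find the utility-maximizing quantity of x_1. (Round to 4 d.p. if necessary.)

Set MRS = p_1/p_2: (10/x_1)/1 = p_1/p_2.
So x_1*(p_1,p_2) = 10·p_2/p_1, independent of income; and x_2* = (m − 10·p_2)/p_2.
At the given prices: x_1* = 10·12/6.8 = 17.6471.

x_1* = 17.6471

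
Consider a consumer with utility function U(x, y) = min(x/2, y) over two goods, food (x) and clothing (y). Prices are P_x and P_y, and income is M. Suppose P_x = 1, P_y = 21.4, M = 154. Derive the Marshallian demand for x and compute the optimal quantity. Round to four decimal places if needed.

x* = 13.1624

Demand: x*(P_x,P_y,M) = 2·M/(2·P_x + P_y), y* = M/(2·P_x + P_y).
Here 2·1 + 21.4 = 23.4, giving x* = 13.1624.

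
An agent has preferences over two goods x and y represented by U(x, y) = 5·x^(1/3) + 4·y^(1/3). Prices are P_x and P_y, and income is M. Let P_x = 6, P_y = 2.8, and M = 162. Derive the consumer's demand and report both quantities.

x* = 13.1872, y* = 29.5989

MU_x ∝ 5·x^(-2/3), MU_y ∝ 4·y^(-2/3), so MRS = (5/4)·(y/x)^(2/3) = P_x/P_y.
Hence y/x = ((4/5)·P_x/P_y)^(1/(2/3)), i.e. raised to the 1.5 power.
Substitute y = (y/x)·x into the budget: x* = M/(P_x + P_y·(y/x)).
Numerically y/x = 2.244527, so x* = 162/(6 + 2.8·2.244527) = 13.1872 and y* = 2.244527·13.1872 = 29.5989.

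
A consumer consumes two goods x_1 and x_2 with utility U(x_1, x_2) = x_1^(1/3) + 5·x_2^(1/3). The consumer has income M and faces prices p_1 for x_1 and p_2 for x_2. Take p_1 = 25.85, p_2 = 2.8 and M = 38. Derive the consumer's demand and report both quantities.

x_1* = 0.042, x_2* = 13.1834

From the CES first-order condition, (1/5)·(x_2/x_1)^(2/3) = p_1/p_2.
Solve for the ratio: x_2/x_1 = [5·p_1/p_2]^(1.5).
With the ratio pinned down, the budget gives x_1* = M/(p_1 + p_2·(x_2/x_1)) and x_2* = (x_2/x_1)·x_1*.
Numerically x_2/x_1 = 313.623632, so x_1* = 38/(25.85 + 2.8·313.623632) = 0.042 and x_2* = 313.623632·0.042 = 13.1834.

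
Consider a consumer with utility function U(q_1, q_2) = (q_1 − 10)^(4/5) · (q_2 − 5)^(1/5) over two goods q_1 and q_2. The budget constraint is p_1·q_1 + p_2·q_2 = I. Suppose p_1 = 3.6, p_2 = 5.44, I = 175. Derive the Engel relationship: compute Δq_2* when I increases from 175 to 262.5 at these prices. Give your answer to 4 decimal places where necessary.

Substituting into the budget: q_1* = 10 + 0.8·(I − 10·p_1 − 5·p_2)/p_1, and q_2* = 5 + 0.2·(…)/p_2.
Discretionary income = 175 − 10·3.6 − 5·5.44 = 111.8; q_2* = 5 + 0.2·111.8/5.44 = 9.1103.
At I' = 262.5: q_2* = 12.3272. Change: 12.3272 − 9.1103 = 3.2169.

Δq_2* = 3.2169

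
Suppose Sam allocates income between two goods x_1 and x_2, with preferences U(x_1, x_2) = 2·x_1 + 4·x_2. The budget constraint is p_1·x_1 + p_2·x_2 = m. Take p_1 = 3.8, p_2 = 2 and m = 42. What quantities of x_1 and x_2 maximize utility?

x_1* = 0, x_2* = 21

Perfect substitutes: compare marginal utility per dollar. 2/p_1 vs 4/p_2 → 0.5263 vs 2.
x_2 gives more utility per dollar, so spend all income on x_2: x_2* = m/p_2, x_1* = 0.
Numerically: x_1* = 0, x_2* = 21.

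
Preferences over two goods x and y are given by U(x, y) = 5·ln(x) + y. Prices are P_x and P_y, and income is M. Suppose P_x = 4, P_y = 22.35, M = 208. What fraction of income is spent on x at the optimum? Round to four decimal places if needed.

Set MRS = P_x/P_y: (5/x)/1 = P_x/P_y.
So x*(P_x,P_y) = 5·P_y/P_x, independent of income; and y* = (M − 5·P_y)/P_y.
At the given prices: x* = 5·22.35/4 = 27.9375, and y* = 4.3065.
Expenditure on x: 4·27.9375 = 111.75; share = 0.5373.

share on x = 0.5373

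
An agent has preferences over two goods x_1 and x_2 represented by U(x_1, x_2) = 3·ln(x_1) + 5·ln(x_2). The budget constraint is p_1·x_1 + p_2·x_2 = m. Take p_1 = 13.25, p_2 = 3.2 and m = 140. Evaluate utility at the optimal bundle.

Tangency: MRS = (3/5)·x_2/x_1 = p_1/p_2.
Rearranging, p_2·x_2 = (5/3)·p_1·x_1. Substituting into the budget gives p_1·x_1·(1 + (5/3)) = m.
Demand: x_1*(p_1,p_2,m) = 0.375·m/p_1 and x_2* = 0.625·m/p_2.
At p_1=13.25, p_2=3.2, m=140: x_1* = 0.375·140/13.25 = 3.9623, x_2* = 27.3438.
Utility at the optimum: U(3.9623, 27.3438) = 20.6729.

V = 20.6729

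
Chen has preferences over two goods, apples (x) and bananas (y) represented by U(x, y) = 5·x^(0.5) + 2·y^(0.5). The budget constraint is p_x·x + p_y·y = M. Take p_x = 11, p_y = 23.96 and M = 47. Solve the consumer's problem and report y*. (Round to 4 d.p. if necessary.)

y* = 0.1342

MU_x ∝ 5·x^(-0.5), MU_y ∝ 2·y^(-0.5), so MRS = (5/2)·(y/x)^(0.5) = p_x/p_y.
Hence y/x = ((2/5)·p_x/p_y)^(1/(0.5)), i.e. raised to the 2 power.
Substitute y = (y/x)·x into the budget: x* = M/(p_x + p_y·(y/x)).
Numerically y/x = 0.033723, so x* = 47/(11 + 23.96·0.033723) = 3.9803 and y* = 0.033723·3.9803 = 0.1342.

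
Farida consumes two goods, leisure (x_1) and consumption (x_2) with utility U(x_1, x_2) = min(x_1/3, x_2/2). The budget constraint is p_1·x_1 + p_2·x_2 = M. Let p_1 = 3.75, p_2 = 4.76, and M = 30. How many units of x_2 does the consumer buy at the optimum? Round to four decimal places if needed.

x_2* = 2.8888

Here 3·3.75 + 2·4.76 = 20.77, giving x_2* = 2.8888.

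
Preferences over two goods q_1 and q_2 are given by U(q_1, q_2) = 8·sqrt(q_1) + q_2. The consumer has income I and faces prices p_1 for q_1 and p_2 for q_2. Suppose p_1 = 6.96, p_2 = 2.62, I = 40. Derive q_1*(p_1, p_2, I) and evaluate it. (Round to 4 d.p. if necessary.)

q_1* = 2.2673

Utility is quasi-linear in q_2; the FOC for q_1 is 4/√q_1 = p_1/p_2.
Thus q_1* = (4·p_2/p_1)² — independent of I — with the rest of income spent on q_2.
Plugging in: q_1* = (4·2.62/6.96)² = 2.2673.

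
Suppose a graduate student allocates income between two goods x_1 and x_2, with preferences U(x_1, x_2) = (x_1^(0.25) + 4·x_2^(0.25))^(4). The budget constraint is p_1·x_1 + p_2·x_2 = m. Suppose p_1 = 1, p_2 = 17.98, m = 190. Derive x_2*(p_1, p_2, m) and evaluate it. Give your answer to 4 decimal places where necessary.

x_2* = 7.4808

From the CES first-order condition, (1/4)·(x_2/x_1)^(0.75) = p_1/p_2.
Solve for the ratio: x_2/x_1 = [4·p_1/p_2]^(4/3).
With the ratio pinned down, the budget gives x_1* = m/(p_1 + p_2·(x_2/x_1)) and x_2* = (x_2/x_1)·x_1*.
Numerically x_2/x_1 = 0.134801, so x_1* = 190/(1 + 17.98·0.134801) = 55.4951 and x_2* = 0.134801·55.4951 = 7.4808.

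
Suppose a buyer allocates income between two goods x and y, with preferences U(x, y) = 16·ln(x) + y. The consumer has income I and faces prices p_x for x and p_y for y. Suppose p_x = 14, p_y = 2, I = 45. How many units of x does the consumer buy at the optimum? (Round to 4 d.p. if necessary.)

Set MRS = p_x/p_y: (16/x)/1 = p_x/p_y.
So x*(p_x,p_y) = 16·p_y/p_x, independent of income; and y* = (I − 16·p_y)/p_y.
At the given prices: x* = 16·2/14 = 2.2857.

x* = 2.2857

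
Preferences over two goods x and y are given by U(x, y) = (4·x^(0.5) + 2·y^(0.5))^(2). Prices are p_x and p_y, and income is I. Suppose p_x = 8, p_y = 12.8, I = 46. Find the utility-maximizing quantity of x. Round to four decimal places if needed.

MRS = MU_x/MU_y = 2·(y/x)^(0.5). Set equal to p_x/p_y.
Hence y/x = ((1/2)·p_x/p_y)^(1/(0.5)), i.e. raised to the 2 power.
With the ratio pinned down, the budget gives x* = I/(p_x + p_y·(y/x)) and y* = (y/x)·x*.
Numerically y/x = 0.097656, so x* = 46/(8 + 12.8·0.097656) = 4.973.

x* = 4.973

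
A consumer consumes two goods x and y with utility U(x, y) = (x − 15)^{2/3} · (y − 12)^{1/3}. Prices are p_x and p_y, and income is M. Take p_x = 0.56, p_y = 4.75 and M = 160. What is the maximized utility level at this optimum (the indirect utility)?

V = 43.8295

Discretionary income = 160 − 15·0.56 − 12·4.75 = 94.6; x* = 15 + 2/3·94.6/0.56 = 127.619; y* = 12 + 1/3·94.6/4.75 = 18.6386.
Utility at the optimum: U(127.619, 18.6386) = 43.8295.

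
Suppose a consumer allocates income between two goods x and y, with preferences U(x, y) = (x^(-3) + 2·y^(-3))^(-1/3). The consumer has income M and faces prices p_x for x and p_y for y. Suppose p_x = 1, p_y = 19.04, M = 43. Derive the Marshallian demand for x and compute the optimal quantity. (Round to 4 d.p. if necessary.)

MU_x ∝ x^(-4), MU_y ∝ 2·y^(-4), so MRS = (1/2)·(y/x)^(4) = p_x/p_y.
Hence y/x = (2·p_x/p_y)^(1/(4)), i.e. raised to the 0.25 power.
Substitute y = (y/x)·x into the budget: x* = M/(p_x + p_y·(y/x)).
Numerically y/x = 0.569299, so x* = 43/(1 + 19.04·0.569299) = 3.6319.

x* = 3.6319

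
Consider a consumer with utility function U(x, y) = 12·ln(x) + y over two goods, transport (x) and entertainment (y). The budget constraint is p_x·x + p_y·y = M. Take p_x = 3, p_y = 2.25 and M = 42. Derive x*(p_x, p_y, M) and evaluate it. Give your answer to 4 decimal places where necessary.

MU_x = 12/x, MU_y = 1. Tangency: 12/x = p_x/p_y.
So x*(p_x,p_y) = 12·p_y/p_x, independent of income; and y* = (M − 12·p_y)/p_y.
At the given prices: x* = 12·2.25/3 = 9.

x* = 9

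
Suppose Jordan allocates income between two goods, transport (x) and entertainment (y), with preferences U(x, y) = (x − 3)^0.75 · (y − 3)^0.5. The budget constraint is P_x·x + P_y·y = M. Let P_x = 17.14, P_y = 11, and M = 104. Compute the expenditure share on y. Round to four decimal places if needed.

share on y = 0.3926

Let x' = x−3, y' = y−3. MRS = (3/2)·y'/x' = P_x/P_y.
Substituting into the budget: x* = 3 + 0.6·(M − 3·P_x − 3·P_y)/P_x, and y* = 3 + 0.4·(…)/P_y.
Discretionary income = 104 − 3·17.14 − 3·11 = 19.58; x* = 3 + 0.6·19.58/17.14 = 3.6854; y* = 3 + 0.4·19.58/11 = 3.712.
Expenditure on y: 11·3.712 = 40.832; share = 0.3926.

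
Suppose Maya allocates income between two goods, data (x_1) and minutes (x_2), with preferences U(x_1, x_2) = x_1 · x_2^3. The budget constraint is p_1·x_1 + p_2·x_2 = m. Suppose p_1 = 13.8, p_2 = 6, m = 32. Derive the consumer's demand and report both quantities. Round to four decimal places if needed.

MU_x_1/MU_x_2 = (x_2)/(3·x_1); tangency sets this equal to p_1/p_2.
So p_2·x_2 = 3·p_1·x_1; combined with the budget, a share 0.25 of income goes to x_1.
Demand: x_1*(p_1,p_2,m) = 0.25·m/p_1 and x_2* = 0.75·m/p_2.
At p_1=13.8, p_2=6, m=32: x_1* = 0.25·32/13.8 = 0.5797, x_2* = 4.

x_1* = 0.5797, x_2* = 4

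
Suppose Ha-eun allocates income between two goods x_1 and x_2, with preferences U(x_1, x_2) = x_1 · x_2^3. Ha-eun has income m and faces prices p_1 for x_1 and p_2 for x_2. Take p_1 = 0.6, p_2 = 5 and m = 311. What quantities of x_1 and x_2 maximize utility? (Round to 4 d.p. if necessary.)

x_1* = 129.5833, x_2* = 46.65

Demand: x_1*(p_1,p_2,m) = 0.25·m/p_1 and x_2* = 0.75·m/p_2.
At p_1=0.6, p_2=5, m=311: x_1* = 0.25·311/0.6 = 129.5833, x_2* = 46.65.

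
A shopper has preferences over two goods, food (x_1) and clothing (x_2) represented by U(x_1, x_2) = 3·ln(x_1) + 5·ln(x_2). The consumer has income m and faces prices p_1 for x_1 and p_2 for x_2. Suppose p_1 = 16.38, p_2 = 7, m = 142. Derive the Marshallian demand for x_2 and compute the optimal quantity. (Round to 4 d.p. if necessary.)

x_2* = 12.6786

MU_x_1/MU_x_2 = (3·x_2)/(5·x_1); tangency sets this equal to p_1/p_2.
Rearranging, p_2·x_2 = (5/3)·p_1·x_1. Substituting into the budget gives p_1·x_1·(1 + (5/3)) = m.
Demand: x_1*(p_1,p_2,m) = 0.375·m/p_1 and x_2* = 0.625·m/p_2.
At p_1=16.38, p_2=7, m=142: x_2* = 0.625·142/7 = 12.6786.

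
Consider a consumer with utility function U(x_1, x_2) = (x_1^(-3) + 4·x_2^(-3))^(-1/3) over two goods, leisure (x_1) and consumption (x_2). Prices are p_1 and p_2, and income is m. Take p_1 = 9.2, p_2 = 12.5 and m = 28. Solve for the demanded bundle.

MU_x_1 ∝ x_1^(-4), MU_x_2 ∝ 4·x_2^(-4), so MRS = (1/4)·(x_2/x_1)^(4) = p_1/p_2.
Hence x_2/x_1 = (4·p_1/p_2)^(1/(4)), i.e. raised to the 0.25 power.
Substitute x_2 = (x_2/x_1)·x_1 into the budget: x_1* = m/(p_1 + p_2·(x_2/x_1)).
Numerically x_2/x_1 = 1.309889, so x_1* = 28/(9.2 + 12.5·1.309889) = 1.0949 and x_2* = 1.309889·1.0949 = 1.4342.

x_1* = 1.0949, x_2* = 1.4342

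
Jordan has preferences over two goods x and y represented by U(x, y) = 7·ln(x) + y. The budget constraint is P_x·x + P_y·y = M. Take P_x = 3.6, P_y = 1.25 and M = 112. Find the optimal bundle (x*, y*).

x* = 2.4306, y* = 82.6

Set MRS = P_x/P_y: (7/x)/1 = P_x/P_y.
So x*(P_x,P_y) = 7·P_y/P_x, independent of income; and y* = (M − 7·P_y)/P_y.
At the given prices: x* = 7·1.25/3.6 = 2.4306, and y* = 82.6.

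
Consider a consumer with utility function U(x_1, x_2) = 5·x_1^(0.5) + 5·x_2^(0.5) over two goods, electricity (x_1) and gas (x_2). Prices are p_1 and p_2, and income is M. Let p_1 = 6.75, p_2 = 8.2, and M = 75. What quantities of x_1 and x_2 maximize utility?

x_1* = 6.0944, x_2* = 4.1296

MU_x_1 ∝ 5·x_1^(-0.5), MU_x_2 ∝ 5·x_2^(-0.5), so MRS = (x_2/x_1)^(0.5) = p_1/p_2.
Hence x_2/x_1 = (p_1/p_2)^(1/(0.5)), i.e. raised to the 2 power.
With the ratio pinned down, the budget gives x_1* = M/(p_1 + p_2·(x_2/x_1)) and x_2* = (x_2/x_1)·x_1*.
Numerically x_2/x_1 = 0.67761, so x_1* = 75/(6.75 + 8.2·0.67761) = 6.0944 and x_2* = 0.67761·6.0944 = 4.1296.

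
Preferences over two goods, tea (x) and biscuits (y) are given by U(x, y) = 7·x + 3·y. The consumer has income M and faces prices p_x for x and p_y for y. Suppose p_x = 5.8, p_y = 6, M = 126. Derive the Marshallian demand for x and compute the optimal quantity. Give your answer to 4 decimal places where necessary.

x* = 21.7241

Perfect substitutes: compare marginal utility per dollar. 7/p_x vs 3/p_y → 1.2069 vs 0.5.
x gives more utility per dollar, so spend all income on x: x* = M/p_x, y* = 0.
Numerically: x* = 21.7241, y* = 0.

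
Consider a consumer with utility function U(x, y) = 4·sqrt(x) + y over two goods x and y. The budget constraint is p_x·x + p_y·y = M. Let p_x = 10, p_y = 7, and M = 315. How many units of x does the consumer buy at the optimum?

MU_x = 2/√x, MU_y = 1. Tangency: 2/√x = p_x/p_y.
Solve: √x = 2·p_y/p_x, so x*(p_x,p_y) = (2·p_y/p_x)², and y* = (M − p_x·x*)/p_y.
Plugging in: x* = (2·7/10)² = 1.96.

x* = 1.96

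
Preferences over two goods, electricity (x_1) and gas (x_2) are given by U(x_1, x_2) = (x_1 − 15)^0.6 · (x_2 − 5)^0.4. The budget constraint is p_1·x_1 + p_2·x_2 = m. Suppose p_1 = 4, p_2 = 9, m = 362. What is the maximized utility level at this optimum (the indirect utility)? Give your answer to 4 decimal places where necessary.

Let x_1' = x_1−15, x_2' = x_2−5. MRS = (3/2)·x_2'/x_1' = p_1/p_2.
After buying the subsistence bundle (15, 5), a share 0.6 of the remaining income goes to x_1: x_1* = 15 + 0.6·(m − 15p_1 − 5p_2)/p_1.
Discretionary income = 362 − 15·4 − 5·9 = 257; x_1* = 15 + 0.6·257/4 = 53.55; x_2* = 5 + 0.4·257/9 = 16.4222.
Utility at the optimum: U(53.55, 16.4222) = 23.6982.

V = 23.6982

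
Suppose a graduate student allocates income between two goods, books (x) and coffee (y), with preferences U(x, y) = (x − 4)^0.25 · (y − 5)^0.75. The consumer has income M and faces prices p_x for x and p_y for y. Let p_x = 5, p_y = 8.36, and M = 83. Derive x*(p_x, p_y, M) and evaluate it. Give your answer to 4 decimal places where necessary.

x* = 5.06

Substituting into the budget: x* = 4 + 0.25·(M − 4·p_x − 5·p_y)/p_x, and y* = 5 + 0.75·(…)/p_y.
Discretionary income = 83 − 4·5 − 5·8.36 = 21.2; x* = 4 + 0.25·21.2/5 = 5.06.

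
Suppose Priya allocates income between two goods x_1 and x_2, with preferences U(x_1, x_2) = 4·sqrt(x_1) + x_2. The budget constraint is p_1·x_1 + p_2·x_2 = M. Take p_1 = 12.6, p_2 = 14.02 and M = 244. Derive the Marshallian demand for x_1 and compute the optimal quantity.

x_1* = 4.9524

MU_x_1 = 2/√x_1, MU_x_2 = 1. Tangency: 2/√x_1 = p_1/p_2.
Solve: √x_1 = 2·p_2/p_1, so x_1*(p_1,p_2) = (2·p_2/p_1)², and x_2* = (M − p_1·x_1*)/p_2.
Plugging in: x_1* = (2·14.02/12.6)² = 4.9524.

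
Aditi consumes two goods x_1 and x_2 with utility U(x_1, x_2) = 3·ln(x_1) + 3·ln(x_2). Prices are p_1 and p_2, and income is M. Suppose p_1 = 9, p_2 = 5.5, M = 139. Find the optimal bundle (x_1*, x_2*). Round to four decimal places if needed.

Tangency: MRS = x_2/x_1 = p_1/p_2.
So 3·p_2·x_2 = 3·p_1·x_1; combined with the budget, a share 0.5 of income goes to x_1.
Demand: x_1*(p_1,p_2,M) = 0.5·M/p_1 and x_2* = 0.5·M/p_2.
At p_1=9, p_2=5.5, M=139: x_1* = 0.5·139/9 = 7.7222, x_2* = 12.6364.

x_1* = 7.7222, x_2* = 12.6364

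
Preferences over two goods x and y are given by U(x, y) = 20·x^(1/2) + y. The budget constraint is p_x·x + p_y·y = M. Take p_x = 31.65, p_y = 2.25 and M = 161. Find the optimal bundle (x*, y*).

x* = 0.5054, y* = 64.4466

MU_x = 10/√x, MU_y = 1. Tangency: 10/√x = p_x/p_y.
Thus x* = (10·p_y/p_x)² — independent of M — with the rest of income spent on y.
Plugging in: x* = (10·2.25/31.65)² = 0.5054, y* = 64.4466.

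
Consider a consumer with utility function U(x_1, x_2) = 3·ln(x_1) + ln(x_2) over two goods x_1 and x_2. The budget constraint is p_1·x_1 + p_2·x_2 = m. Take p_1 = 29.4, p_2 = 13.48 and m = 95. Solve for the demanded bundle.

x_1* = 2.4235, x_2* = 1.7619

The MRS is 3·x_2/x_1. Set MRS = p_1/p_2.
So 3·p_2·x_2 = p_1·x_1; combined with the budget, a share 0.75 of income goes to x_1.
Demand: x_1*(p_1,p_2,m) = 0.75·m/p_1 and x_2* = 0.25·m/p_2.
At p_1=29.4, p_2=13.48, m=95: x_1* = 0.75·95/29.4 = 2.4235, x_2* = 1.7619.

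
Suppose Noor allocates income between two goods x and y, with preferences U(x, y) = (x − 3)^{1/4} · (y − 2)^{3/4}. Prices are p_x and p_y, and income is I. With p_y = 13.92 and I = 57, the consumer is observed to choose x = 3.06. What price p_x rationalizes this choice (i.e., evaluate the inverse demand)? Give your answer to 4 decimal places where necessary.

p_x = 9

MRS = (1/3)·(y−2)/(x−3). Tangency with p_x/p_y gives y−2 = 3·(p_x/p_y)·(x−3).
After buying the subsistence bundle (3, 2), a share 0.25 of the remaining income goes to x: x* = 3 + 0.25·(I − 3p_x − 2p_y)/p_x.
Set x* = 3.06 in the demand function and solve for p_x: p_x = 9.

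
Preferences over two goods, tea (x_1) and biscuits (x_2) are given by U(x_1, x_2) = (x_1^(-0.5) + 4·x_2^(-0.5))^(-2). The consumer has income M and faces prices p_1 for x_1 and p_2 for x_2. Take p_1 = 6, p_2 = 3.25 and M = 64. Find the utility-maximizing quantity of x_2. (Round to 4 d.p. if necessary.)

From the CES first-order condition, (1/4)·(x_2/x_1)^(1.5) = p_1/p_2.
Solve for the ratio: x_2/x_1 = [4·p_1/p_2]^(2/3).
With the ratio pinned down, the budget gives x_1* = M/(p_1 + p_2·(x_2/x_1)) and x_2* = (x_2/x_1)·x_1*.
Numerically x_2/x_1 = 3.792148, so x_1* = 64/(6 + 3.25·3.792148) = 3.4926 and x_2* = 3.792148·3.4926 = 13.2444.

x_2* = 13.2444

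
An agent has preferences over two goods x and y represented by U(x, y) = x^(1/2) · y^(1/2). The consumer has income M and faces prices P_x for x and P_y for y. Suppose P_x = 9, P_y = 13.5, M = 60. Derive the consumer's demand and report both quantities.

Tangency: MRS = y/x = P_x/P_y.
Rearranging, P_y·y = P_x·x. Substituting into the budget gives P_x·x·(1 + 1) = M.
Demand: x*(P_x,P_y,M) = 0.5·M/P_x and y* = 0.5·M/P_y.
At P_x=9, P_y=13.5, M=60: x* = 0.5·60/9 = 3.3333, y* = 2.2222.

x* = 3.3333, y* = 2.2222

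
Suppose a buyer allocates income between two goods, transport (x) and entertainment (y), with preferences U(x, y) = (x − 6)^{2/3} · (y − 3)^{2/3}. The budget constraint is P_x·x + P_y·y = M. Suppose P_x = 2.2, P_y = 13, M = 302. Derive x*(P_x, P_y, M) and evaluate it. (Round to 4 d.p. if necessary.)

x* = 62.7727

Substituting into the budget: x* = 6 + 0.5·(M − 6·P_x − 3·P_y)/P_x, and y* = 3 + 0.5·(…)/P_y.
Discretionary income = 302 − 6·2.2 − 3·13 = 249.8; x* = 6 + 0.5·249.8/2.2 = 62.7727.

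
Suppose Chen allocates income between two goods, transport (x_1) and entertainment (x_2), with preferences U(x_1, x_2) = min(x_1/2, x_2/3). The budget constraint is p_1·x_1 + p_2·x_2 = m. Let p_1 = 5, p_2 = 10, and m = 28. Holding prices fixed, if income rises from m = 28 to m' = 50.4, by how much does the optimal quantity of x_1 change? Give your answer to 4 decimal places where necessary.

Δx_1* = 1.12

Leontief preferences: the optimum is at the kink where x_1/2 = x_2/3, i.e. x_2 = (3/2)·x_1.
Budget: p_1·x_1 + p_2·(3/2)·x_1 = m, so (2·p_1 + 3·p_2)·x_1 = 2·m.
Demand: x_1*(p_1,p_2,m) = 2·m/(2·p_1 + 3·p_2), x_2* = 3·m/(2·p_1 + 3·p_2).
Here 2·5 + 3·10 = 40, giving x_1* = 1.4.
At m' = 50.4: x_1* = 2.52. Change: 2.52 − 1.4 = 1.12.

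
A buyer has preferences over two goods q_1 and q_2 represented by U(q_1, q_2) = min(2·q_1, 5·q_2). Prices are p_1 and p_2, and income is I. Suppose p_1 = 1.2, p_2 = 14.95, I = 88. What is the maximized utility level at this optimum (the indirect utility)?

V = 24.5125

Leontief preferences: the optimum is at the kink where q_1/5 = q_2/2, i.e. q_2 = (2/5)·q_1.
Budget: p_1·q_1 + p_2·(2/5)·q_1 = I, so (5·p_1 + 2·p_2)·q_1 = 5·I.
Demand: q_1*(p_1,p_2,I) = 5·I/(5·p_1 + 2·p_2), q_2* = 2·I/(5·p_1 + 2·p_2).
Here 5·1.2 + 2·14.95 = 35.9, giving q_1* = 12.2563 and q_2* = 4.9025.
Utility at the optimum: U(12.2563, 4.9025) = 24.5125.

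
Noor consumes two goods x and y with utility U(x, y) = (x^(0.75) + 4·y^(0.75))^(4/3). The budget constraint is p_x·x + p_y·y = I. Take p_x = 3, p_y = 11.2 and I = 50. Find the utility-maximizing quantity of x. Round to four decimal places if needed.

From the CES first-order condition, (1/4)·(y/x)^(0.25) = p_x/p_y.
Hence y/x = (4·p_x/p_y)^(1/(0.25)), i.e. raised to the 4 power.
Substitute y = (y/x)·x into the budget: x* = I/(p_x + p_y·(y/x)).
Numerically y/x = 1.31781, so x* = 50/(3 + 11.2·1.31781) = 2.8154.

x* = 2.8154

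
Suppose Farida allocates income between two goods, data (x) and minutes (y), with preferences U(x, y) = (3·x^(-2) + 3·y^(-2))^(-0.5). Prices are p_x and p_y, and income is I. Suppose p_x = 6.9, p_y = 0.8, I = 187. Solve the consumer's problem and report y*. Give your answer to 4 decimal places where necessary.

From the CES first-order condition, (y/x)^(3) = p_x/p_y.
Solve for the ratio: y/x = [p_x/p_y]^(1/3).
With the ratio pinned down, the budget gives x* = I/(p_x + p_y·(y/x)) and y* = (y/x)·x*.
Numerically y/x = 2.050783, so x* = 187/(6.9 + 0.8·2.050783) = 21.8953 and y* = 2.050783·21.8953 = 44.9026.

y* = 44.9026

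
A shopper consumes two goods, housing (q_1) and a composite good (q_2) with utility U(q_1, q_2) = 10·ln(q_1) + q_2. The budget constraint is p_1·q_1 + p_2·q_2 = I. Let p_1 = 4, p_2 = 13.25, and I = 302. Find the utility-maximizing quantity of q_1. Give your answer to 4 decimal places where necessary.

Set MRS = p_1/p_2: (10/q_1)/1 = p_1/p_2.
So q_1*(p_1,p_2) = 10·p_2/p_1, independent of income; and q_2* = (I − 10·p_2)/p_2.
At the given prices: q_1* = 10·13.25/4 = 33.125.

q_1* = 33.125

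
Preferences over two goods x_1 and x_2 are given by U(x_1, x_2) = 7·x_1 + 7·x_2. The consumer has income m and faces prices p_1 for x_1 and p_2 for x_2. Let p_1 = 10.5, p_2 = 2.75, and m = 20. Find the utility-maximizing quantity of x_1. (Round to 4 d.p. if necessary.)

x_1* = 0

Perfect substitutes: compare marginal utility per dollar. 7/p_1 vs 7/p_2 → 0.6667 vs 2.5455.
x_2 gives more utility per dollar, so spend all income on x_2: x_2* = m/p_2, x_1* = 0.
Numerically: x_1* = 0, x_2* = 7.2727.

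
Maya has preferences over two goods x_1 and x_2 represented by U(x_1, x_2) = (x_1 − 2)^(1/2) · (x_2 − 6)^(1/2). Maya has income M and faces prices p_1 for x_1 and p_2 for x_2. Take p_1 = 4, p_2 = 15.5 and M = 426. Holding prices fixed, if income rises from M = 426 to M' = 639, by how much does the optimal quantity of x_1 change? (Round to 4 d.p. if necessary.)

Δx_1* = 26.625

Let x_1' = x_1−2, x_2' = x_2−6. MRS = x_2'/x_1' = p_1/p_2.
Substituting into the budget: x_1* = 2 + 0.5·(M − 2·p_1 − 6·p_2)/p_1, and x_2* = 6 + 0.5·(…)/p_2.
Discretionary income = 426 − 2·4 − 6·15.5 = 325; x_1* = 2 + 0.5·325/4 = 42.625.
At M' = 639: x_1* = 69.25. Change: 69.25 − 42.625 = 26.625.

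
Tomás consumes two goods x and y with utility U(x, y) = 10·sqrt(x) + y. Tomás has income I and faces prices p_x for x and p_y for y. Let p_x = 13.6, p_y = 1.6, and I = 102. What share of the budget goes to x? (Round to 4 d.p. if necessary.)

share on x = 0.0461

Set MRS = p_x/p_y: 5·x^(−1/2) = p_x/p_y.
Solve: √x = 5·p_y/p_x, so x*(p_x,p_y) = (5·p_y/p_x)², and y* = (I − p_x·x*)/p_y.
Plugging in: x* = (5·1.6/13.6)² = 0.346, y* = 60.8088.
Expenditure on x: 13.6·0.346 = 4.7059; share = 0.0461.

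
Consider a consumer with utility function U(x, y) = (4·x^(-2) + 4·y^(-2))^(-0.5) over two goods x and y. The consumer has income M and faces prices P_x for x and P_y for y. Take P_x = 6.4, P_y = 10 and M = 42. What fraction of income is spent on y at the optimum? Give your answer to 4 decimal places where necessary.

share on y = 0.5738

MU_x ∝ 4·x^(-3), MU_y ∝ 4·y^(-3), so MRS = (y/x)^(3) = P_x/P_y.
Hence y/x = (P_x/P_y)^(1/(3)), i.e. raised to the 1/3 power.
With the ratio pinned down, the budget gives x* = M/(P_x + P_y·(y/x)) and y* = (y/x)·x*.
Numerically y/x = 0.861774, so x* = 42/(6.4 + 10·0.861774) = 2.7967 and y* = 0.861774·2.7967 = 2.4101.
Expenditure on y: 10·2.4101 = 24.1012; share = 0.5738.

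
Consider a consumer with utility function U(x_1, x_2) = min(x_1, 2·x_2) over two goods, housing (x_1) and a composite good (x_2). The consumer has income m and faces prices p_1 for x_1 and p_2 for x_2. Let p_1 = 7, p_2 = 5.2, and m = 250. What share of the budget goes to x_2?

With perfect complements, no substitution: consume in ratio x_1:x_2 = 2:1.
Budget: p_1·x_1 + p_2·(1/2)·x_1 = m, so (2·p_1 + p_2)·x_1 = 2·m.
Demand: x_1*(p_1,p_2,m) = 2·m/(2·p_1 + p_2), x_2* = m/(2·p_1 + p_2).
Here 2·7 + 5.2 = 19.2, giving x_1* = 26.0417 and x_2* = 13.0208.
Expenditure on x_2: 5.2·13.0208 = 67.7083; share = 0.2708.

share on x_2 = 0.2708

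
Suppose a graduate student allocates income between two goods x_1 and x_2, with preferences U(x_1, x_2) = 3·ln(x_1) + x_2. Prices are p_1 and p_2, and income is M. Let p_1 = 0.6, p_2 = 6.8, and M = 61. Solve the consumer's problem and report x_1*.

x_1* = 34

So x_1*(p_1,p_2) = 3·p_2/p_1, independent of income; and x_2* = (M − 3·p_2)/p_2.
At the given prices: x_1* = 3·6.8/0.6 = 34.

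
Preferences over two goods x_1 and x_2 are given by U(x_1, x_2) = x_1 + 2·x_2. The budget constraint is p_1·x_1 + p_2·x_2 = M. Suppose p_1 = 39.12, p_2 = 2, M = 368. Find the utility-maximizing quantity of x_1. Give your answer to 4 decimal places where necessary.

x_1* = 0

Perfect substitutes: compare marginal utility per dollar. 1/p_1 vs 2/p_2 → 0.0256 vs 1.
x_2 gives more utility per dollar, so spend all income on x_2: x_2* = M/p_2, x_1* = 0.
Numerically: x_1* = 0, x_2* = 184.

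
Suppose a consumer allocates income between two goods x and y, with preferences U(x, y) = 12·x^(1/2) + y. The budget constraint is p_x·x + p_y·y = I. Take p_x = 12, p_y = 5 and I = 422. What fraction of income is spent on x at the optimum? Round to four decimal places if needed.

share on x = 0.1777

Solve: √x = 6·p_y/p_x, so x*(p_x,p_y) = (6·p_y/p_x)², and y* = (I − p_x·x*)/p_y.
Plugging in: x* = (6·5/12)² = 6.25, y* = 69.4.
Expenditure on x: 12·6.25 = 75; share = 0.1777.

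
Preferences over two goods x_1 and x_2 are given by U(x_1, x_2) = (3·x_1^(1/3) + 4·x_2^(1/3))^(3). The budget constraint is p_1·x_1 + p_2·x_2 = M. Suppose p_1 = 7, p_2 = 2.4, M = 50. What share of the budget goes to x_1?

MU_x_1 ∝ 3·x_1^(-2/3), MU_x_2 ∝ 4·x_2^(-2/3), so MRS = (3/4)·(x_2/x_1)^(2/3) = p_1/p_2.
Solve for the ratio: x_2/x_1 = [(4/3)·p_1/p_2]^(1.5).
With the ratio pinned down, the budget gives x_1* = M/(p_1 + p_2·(x_2/x_1)) and x_2* = (x_2/x_1)·x_1*.
Numerically x_2/x_1 = 7.668992, so x_1* = 50/(7 + 2.4·7.668992) = 1.9681 and x_2* = 7.668992·1.9681 = 15.0931.
Expenditure on x_1: 7·1.9681 = 13.7765; share = 0.2755.

share on x_1 = 0.2755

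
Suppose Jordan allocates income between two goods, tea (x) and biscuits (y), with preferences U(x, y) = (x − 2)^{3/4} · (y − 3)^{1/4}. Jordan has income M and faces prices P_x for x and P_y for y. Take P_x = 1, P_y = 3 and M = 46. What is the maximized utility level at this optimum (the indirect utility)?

MRS = 3·(y−3)/(x−2). Tangency with P_x/P_y gives y−3 = (1/3)·(P_x/P_y)·(x−2).
After buying the subsistence bundle (2, 3), a share 0.75 of the remaining income goes to x: x* = 2 + 0.75·(M − 2P_x − 3P_y)/P_x.
Discretionary income = 46 − 2·1 − 3·3 = 35; x* = 2 + 0.75·35/1 = 28.25; y* = 3 + 0.25·35/3 = 5.9167.
Utility at the optimum: U(28.25, 5.9167) = 15.1554.

V = 15.1554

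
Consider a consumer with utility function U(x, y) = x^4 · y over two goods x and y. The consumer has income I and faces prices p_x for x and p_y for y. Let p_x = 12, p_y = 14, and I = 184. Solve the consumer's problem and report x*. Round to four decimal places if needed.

Demand: x*(p_x,p_y,I) = 0.8·I/p_x and y* = 0.2·I/p_y.
At p_x=12, p_y=14, I=184: x* = 0.8·184/12 = 12.2667.

x* = 12.2667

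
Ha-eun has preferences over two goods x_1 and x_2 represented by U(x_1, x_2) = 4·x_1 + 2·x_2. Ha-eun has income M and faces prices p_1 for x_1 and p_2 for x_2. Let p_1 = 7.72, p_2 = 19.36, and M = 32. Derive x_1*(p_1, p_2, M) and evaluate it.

x_1* = 4.1451

Perfect substitutes: compare marginal utility per dollar. 4/p_1 vs 2/p_2 → 0.5181 vs 0.1033.
x_1 gives more utility per dollar, so spend all income on x_1: x_1* = M/p_1, x_2* = 0.
Numerically: x_1* = 4.1451, x_2* = 0.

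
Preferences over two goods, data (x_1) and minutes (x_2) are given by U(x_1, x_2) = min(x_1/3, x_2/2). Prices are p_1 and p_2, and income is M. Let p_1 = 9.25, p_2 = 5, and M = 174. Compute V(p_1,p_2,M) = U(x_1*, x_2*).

V = 4.6093

With perfect complements, no substitution: consume in ratio x_1:x_2 = 3:2.
Budget: p_1·x_1 + p_2·(2/3)·x_1 = M, so (3·p_1 + 2·p_2)·x_1 = 3·M.
Demand: x_1*(p_1,p_2,M) = 3·M/(3·p_1 + 2·p_2), x_2* = 2·M/(3·p_1 + 2·p_2).
Here 3·9.25 + 2·5 = 37.75, giving x_1* = 13.8278 and x_2* = 9.2185.
Utility at the optimum: U(13.8278, 9.2185) = 4.6093.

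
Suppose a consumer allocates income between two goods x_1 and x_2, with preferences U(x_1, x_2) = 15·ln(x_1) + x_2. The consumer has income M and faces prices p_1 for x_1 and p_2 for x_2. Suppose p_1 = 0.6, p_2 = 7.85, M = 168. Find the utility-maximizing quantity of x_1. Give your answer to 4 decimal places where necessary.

x_1* = 196.25

MU_x_1 = 15/x_1, MU_x_2 = 1. Tangency: 15/x_1 = p_1/p_2.
So x_1*(p_1,p_2) = 15·p_2/p_1, independent of income; and x_2* = (M − 15·p_2)/p_2.
At the given prices: x_1* = 15·7.85/0.6 = 196.25.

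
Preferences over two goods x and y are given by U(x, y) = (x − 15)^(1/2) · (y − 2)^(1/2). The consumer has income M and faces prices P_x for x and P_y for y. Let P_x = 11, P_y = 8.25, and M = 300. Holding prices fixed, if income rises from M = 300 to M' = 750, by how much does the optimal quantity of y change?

This is Cobb-Douglas in (x−15, y−2): tangency gives 0.5·P_y·(y−2) = 0.5·P_x·(x−15).
Substituting into the budget: x* = 15 + 0.5·(M − 15·P_x − 2·P_y)/P_x, and y* = 2 + 0.5·(…)/P_y.
Discretionary income = 300 − 15·11 − 2·8.25 = 118.5; y* = 2 + 0.5·118.5/8.25 = 9.1818.
At M' = 750: y* = 36.4545. Change: 36.4545 − 9.1818 = 27.2727.

Δy* = 27.2727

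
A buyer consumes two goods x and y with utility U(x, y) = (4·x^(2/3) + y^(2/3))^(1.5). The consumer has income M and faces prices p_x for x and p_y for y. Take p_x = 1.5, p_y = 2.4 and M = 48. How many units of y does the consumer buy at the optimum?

y* = 0.1213

MRS = MU_x/MU_y = 4·(y/x)^(1/3). Set equal to p_x/p_y.
Solve for the ratio: y/x = [(1/4)·p_x/p_y]^(3).
Substitute y = (y/x)·x into the budget: x* = M/(p_x + p_y·(y/x)).
Numerically y/x = 0.003815, so x* = 48/(1.5 + 2.4·0.003815) = 31.8059 and y* = 0.003815·31.8059 = 0.1213.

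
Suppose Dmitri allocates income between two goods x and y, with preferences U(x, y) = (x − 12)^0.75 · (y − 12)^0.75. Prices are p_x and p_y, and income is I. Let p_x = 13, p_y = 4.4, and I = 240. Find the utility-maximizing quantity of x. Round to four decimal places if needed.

Let x' = x−12, y' = y−12. MRS = y'/x' = p_x/p_y.
After buying the subsistence bundle (12, 12), a share 0.5 of the remaining income goes to x: x* = 12 + 0.5·(I − 12p_x − 12p_y)/p_x.
Discretionary income = 240 − 12·13 − 12·4.4 = 31.2; x* = 12 + 0.5·31.2/13 = 13.2.

x* = 13.2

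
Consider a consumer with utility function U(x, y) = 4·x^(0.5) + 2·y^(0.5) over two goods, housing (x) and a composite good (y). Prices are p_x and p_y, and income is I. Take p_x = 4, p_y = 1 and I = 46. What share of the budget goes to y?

share on y = 0.5

MU_x ∝ 4·x^(-0.5), MU_y ∝ 2·y^(-0.5), so MRS = 2·(y/x)^(0.5) = p_x/p_y.
Hence y/x = ((1/2)·p_x/p_y)^(1/(0.5)), i.e. raised to the 2 power.
With the ratio pinned down, the budget gives x* = I/(p_x + p_y·(y/x)) and y* = (y/x)·x*.
Numerically y/x = 4, so x* = 46/(4 + 1·4) = 5.75 and y* = 4·5.75 = 23.
Expenditure on y: 1·23 = 23; share = 0.5.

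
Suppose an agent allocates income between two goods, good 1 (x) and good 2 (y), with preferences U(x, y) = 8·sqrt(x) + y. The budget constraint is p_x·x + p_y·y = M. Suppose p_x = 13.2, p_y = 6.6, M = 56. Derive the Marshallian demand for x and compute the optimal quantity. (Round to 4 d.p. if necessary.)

x* = 4

MU_x = 4/√x, MU_y = 1. Tangency: 4/√x = p_x/p_y.
Solve: √x = 4·p_y/p_x, so x*(p_x,p_y) = (4·p_y/p_x)², and y* = (M − p_x·x*)/p_y.
Plugging in: x* = (4·6.6/13.2)² = 4.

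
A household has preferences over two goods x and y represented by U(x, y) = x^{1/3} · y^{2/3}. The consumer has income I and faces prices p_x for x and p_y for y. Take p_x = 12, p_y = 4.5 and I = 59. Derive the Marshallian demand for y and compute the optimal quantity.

Demand: x*(p_x,p_y,I) = 1/3·I/p_x and y* = 2/3·I/p_y.
At p_x=12, p_y=4.5, I=59: y* = 2/3·59/4.5 = 8.7407.

y* = 8.7407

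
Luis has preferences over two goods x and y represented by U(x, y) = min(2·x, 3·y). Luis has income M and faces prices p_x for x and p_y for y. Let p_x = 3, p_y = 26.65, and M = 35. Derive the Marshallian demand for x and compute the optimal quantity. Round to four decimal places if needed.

x* = 1.6854

With perfect complements, no substitution: consume in ratio x:y = 3:2.
Budget: p_x·x + p_y·(2/3)·x = M, so (3·p_x + 2·p_y)·x = 3·M.
Demand: x*(p_x,p_y,M) = 3·M/(3·p_x + 2·p_y), y* = 2·M/(3·p_x + 2·p_y).
Here 3·3 + 2·26.65 = 62.3, giving x* = 1.6854.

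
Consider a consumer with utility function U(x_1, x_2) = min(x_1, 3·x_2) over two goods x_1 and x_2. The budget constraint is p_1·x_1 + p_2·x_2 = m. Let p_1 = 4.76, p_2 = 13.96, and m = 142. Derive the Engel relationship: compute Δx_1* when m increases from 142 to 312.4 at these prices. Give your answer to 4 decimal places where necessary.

Leontief preferences: the optimum is at the kink where x_1/3 = x_2/1, i.e. x_2 = (1/3)·x_1.
Budget: p_1·x_1 + p_2·(1/3)·x_1 = m, so (3·p_1 + p_2)·x_1 = 3·m.
Demand: x_1*(p_1,p_2,m) = 3·m/(3·p_1 + p_2), x_2* = m/(3·p_1 + p_2).
Here 3·4.76 + 13.96 = 28.24, giving x_1* = 15.085.
At m' = 312.4: x_1* = 33.187. Change: 33.187 − 15.085 = 18.102.

Δx_1* = 18.102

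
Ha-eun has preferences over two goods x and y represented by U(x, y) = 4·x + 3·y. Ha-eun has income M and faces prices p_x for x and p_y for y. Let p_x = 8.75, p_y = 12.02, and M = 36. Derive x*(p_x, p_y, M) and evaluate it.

x* = 4.1143

Perfect substitutes: compare marginal utility per dollar. 4/p_x vs 3/p_y → 0.4571 vs 0.2496.
x gives more utility per dollar, so spend all income on x: x* = M/p_x, y* = 0.
Numerically: x* = 4.1143, y* = 0.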